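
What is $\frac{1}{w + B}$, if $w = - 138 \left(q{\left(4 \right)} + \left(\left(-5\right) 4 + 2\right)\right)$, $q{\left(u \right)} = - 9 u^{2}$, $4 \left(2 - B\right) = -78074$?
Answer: $\frac{2}{83753} \approx 2.388 \cdot 10^{-5}$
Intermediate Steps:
$B = \frac{39041}{2}$ ($B = 2 - - \frac{39037}{2} = 2 + \frac{39037}{2} = \frac{39041}{2} \approx 19521.0$)
$w = 22356$ ($w = - 138 \left(- 9 \cdot 4^{2} + \left(\left(-5\right) 4 + 2\right)\right) = - 138 \left(\left(-9\right) 16 + \left(-20 + 2\right)\right) = - 138 \left(-144 - 18\right) = \left(-138\right) \left(-162\right) = 22356$)
$\frac{1}{w + B} = \frac{1}{22356 + \frac{39041}{2}} = \frac{1}{\frac{83753}{2}} = \frac{2}{83753}$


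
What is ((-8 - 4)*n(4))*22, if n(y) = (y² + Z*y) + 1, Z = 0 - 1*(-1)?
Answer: -5544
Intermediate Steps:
Z = 1 (Z = 0 + 1 = 1)
n(y) = 1 + y + y² (n(y) = (y² + 1*y) + 1 = (y² + y) + 1 = (y + y²) + 1 = 1 + y + y²)
((-8 - 4)*n(4))*22 = ((-8 - 4)*(1 + 4 + 4²))*22 = -12*(1 + 4 + 16)*22 = -12*21*22 = -252*22 = -5544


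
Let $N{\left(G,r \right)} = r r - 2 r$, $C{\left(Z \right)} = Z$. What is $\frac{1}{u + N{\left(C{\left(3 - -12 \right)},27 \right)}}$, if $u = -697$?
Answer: $- \frac{1}{22} \approx -0.045455$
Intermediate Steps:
$N{\left(G,r \right)} = r^{2} - 2 r$
$\frac{1}{u + N{\left(C{\left(3 - -12 \right)},27 \right)}} = \frac{1}{-697 + 27 \left(-2 + 27\right)} = \frac{1}{-697 + 27 \cdot 25} = \frac{1}{-697 + 675} = \frac{1}{-22} = - \frac{1}{22}$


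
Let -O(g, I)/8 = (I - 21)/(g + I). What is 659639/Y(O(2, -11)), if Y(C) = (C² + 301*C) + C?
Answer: -53430759/630272 ≈ -84.774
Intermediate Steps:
O(g, I) = -8*(-21 + I)/(I + g) (O(g, I) = -8*(I - 21)/(g + I) = -8*(-21 + I)/(I + g))
Y(C) = C² + 302*C
659639/Y(O(2, -11)) = 659639/(((8*(21 - 1*(-11))/(-11 + 2))*(302 + 8*(21 - 1*(-11))/(-11 + 2)))) = 659639/(((8*(21 + 11)/(-9))*(302 + 8*(21 + 11)/(-9)))) = 659639/(((8*(-⅑)*32)*(302 + 8*(-⅑)*32))) = 659639/((-256*(302 - 256/9)/9)) = 659639/((-256/9*2462/9)) = 659639/(-630272/81) = 659639*(-81/630272) = -53430759/630272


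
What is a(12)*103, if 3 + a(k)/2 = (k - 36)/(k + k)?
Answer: -824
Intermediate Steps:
a(k) = -6 + (-36 + k)/k (a(k) = -6 + 2*((k - 36)/(k + k)) = -6 + 2*((-36 + k)/((2*k))) = -6 + 2*((-36 + k)*(1/(2*k))) = -6 + 2*((-36 + k)/(2*k)) = -6 + (-36 + k)/k)
a(12)*103 = (-5 - 36/12)*103 = (-5 - 36*1/12)*103 = (-5 - 3)*103 = -8*103 = -824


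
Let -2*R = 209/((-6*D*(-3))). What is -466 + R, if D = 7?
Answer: -117641/252 ≈ -466.83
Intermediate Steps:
R = -209/252 (R = -209/(2*(-6*7*(-3))) = -209/(2*((-42*(-3)))) = -209/(2*126) = -½*209/126 = -209/252 ≈ -0.82936)
-466 + R = -466 - 209/252 = -117641/252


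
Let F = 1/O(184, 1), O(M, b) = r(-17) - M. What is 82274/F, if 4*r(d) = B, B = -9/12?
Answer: -121230739/8 ≈ -1.5154e+7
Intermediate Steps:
B = -¾ (B = -9*1/12 = -¾ ≈ -0.75000)
r(d) = -3/16 (r(d) = (¼)*(-¾) = -3/16)
O(M, b) = -3/16 - M
F = -16/2947 (F = 1/(-3/16 - 1*184) = 1/(-3/16 - 184) = 1/(-2947/16) = -16/2947 ≈ -0.0054293)
82274/F = 82274/(-16/2947) = 82274*(-2947/16) = -121230739/8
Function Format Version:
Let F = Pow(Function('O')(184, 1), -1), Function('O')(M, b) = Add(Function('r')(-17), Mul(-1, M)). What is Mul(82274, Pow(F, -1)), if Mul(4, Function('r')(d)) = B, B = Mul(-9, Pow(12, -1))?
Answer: Rational(-121230739, 8) ≈ -1.5154e+7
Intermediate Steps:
B = Rational(-3, 4) (B = Mul(-9, Rational(1, 12)) = Rational(-3, 4) ≈ -0.75000)
Function('r')(d) = Rational(-3, 16) (Function('r')(d) = Mul(Rational(1, 4), Rational(-3, 4)) = Rational(-3, 16))
Function('O')(M, b) = Add(Rational(-3, 16), Mul(-1, M))
F = Rational(-16, 2947) (F = Pow(Add(Rational(-3, 16), Mul(-1, 184)), -1) = Pow(Add(Rational(-3, 16), -184), -1) = Pow(Rational(-2947, 16), -1) = Rational(-16, 2947) ≈ -0.0054293)
Mul(82274, Pow(F, -1)) = Mul(82274, Pow(Rational(-16, 2947), -1)) = Mul(82274, Rational(-2947, 16)) = Rational(-121230739, 8)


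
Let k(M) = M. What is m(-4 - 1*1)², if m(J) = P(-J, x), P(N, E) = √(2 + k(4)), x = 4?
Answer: 6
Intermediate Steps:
P(N, E) = √6 (P(N, E) = √(2 + 4) = √6)
m(J) = √6
m(-4 - 1*1)² = (√6)² = 6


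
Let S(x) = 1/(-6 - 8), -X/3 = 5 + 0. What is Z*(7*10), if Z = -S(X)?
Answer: 5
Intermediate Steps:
X = -15 (X = -3*(5 + 0) = -3*5 = -15)
S(x) = -1/14 (S(x) = 1/(-14) = -1/14)
Z = 1/14 (Z = -1*(-1/14) = 1/14 ≈ 0.071429)
Z*(7*10) = (7*10)/14 = (1/14)*70 = 5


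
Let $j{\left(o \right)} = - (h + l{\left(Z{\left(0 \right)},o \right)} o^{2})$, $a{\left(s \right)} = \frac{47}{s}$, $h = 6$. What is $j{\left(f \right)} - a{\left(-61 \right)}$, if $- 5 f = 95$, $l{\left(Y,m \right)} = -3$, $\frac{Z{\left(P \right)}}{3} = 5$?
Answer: $\frac{65744}{61} \approx 1077.8$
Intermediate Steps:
$Z{\left(P \right)} = 15$ ($Z{\left(P \right)} = 3 \cdot 5 = 15$)
$f = -19$ ($f = \left(- \frac{1}{5}\right) 95 = -19$)
$j{\left(o \right)} = -6 + 3 o^{2}$ ($j{\left(o \right)} = - (6 - 3 o^{2}) = -6 + 3 o^{2}$)
$j{\left(f \right)} - a{\left(-61 \right)} = \left(-6 + 3 \left(-19\right)^{2}\right) - \frac{47}{-61} = \left(-6 + 3 \cdot 361\right) - 47 \left(- \frac{1}{61}\right) = \left(-6 + 1083\right) - - \frac{47}{61} = 1077 + \frac{47}{61} = \frac{65744}{61}$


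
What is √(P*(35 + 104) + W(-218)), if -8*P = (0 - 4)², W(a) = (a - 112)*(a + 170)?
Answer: √15562 ≈ 124.75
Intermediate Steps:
W(a) = (-112 + a)*(170 + a)
P = -2 (P = -(0 - 4)²/8 = -⅛*(-4)² = -⅛*16 = -2)
√(P*(35 + 104) + W(-218)) = √(-2*(35 + 104) + (-19040 + (-218)² + 58*(-218))) = √(-2*139 + (-19040 + 47524 - 12644)) = √(-278 + 15840) = √15562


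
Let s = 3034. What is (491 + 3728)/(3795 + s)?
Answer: 4219/6829 ≈ 0.61781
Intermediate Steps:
(491 + 3728)/(3795 + s) = (491 + 3728)/(3795 + 3034) = 4219/6829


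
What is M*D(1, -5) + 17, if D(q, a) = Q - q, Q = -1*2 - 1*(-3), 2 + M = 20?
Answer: 17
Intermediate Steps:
M = 18 (M = -2 + 20 = 18)
Q = 1 (Q = -2 + 3 = 1)
D(q, a) = 1 - q
M*D(1, -5) + 17 = 18*(1 - 1*1) + 17 = 18*(1 - 1) + 17 = 18*0 + 17 = 0 + 17 = 17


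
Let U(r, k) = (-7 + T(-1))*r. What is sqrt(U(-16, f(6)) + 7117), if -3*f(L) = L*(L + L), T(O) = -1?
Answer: 3*sqrt(805) ≈ 85.118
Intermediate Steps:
f(L) = -2*L**2/3 (f(L) = -L*(L + L)/3 = -L*2*L/3 = -2*L**2/3)
U(r, k) = -8*r (U(r, k) = (-7 - 1)*r = -8*r)
sqrt(U(-16, f(6)) + 7117) = sqrt(-8*(-16) + 7117) = sqrt(128 + 7117) = sqrt(7245) = 3*sqrt(805)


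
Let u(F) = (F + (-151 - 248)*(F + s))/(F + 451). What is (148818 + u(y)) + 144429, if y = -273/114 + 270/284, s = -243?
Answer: 177971506694/606451 ≈ 2.9346e+5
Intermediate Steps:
y = -1948/1349 (y = -273*1/114 + 270*(1/284) = -91/38 + 135/142 = -1948/1349 ≈ -1.4440)
u(F) = (96957 - 398*F)/(451 + F) (u(F) = (F + (-151 - 248)*(F - 243))/(F + 451) = (F - 399*(-243 + F))/(451 + F) = (F + (96957 - 399*F))/(451 + F) = (96957 - 398*F)/(451 + F))
(148818 + u(y)) + 144429 = (148818 + (96957 - 398*(-1948/1349))/(451 - 1948/1349)) + 144429 = (148818 + (96957 + 775304/1349)/(606451/1349)) + 144429 = (148818 + (1349/606451)*(131570297/1349)) + 144429 = (148818 + 131570297/606451) + 144429 = 90382395215/606451 + 144429 = 177971506694/606451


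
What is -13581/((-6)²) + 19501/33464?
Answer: -12604793/33464 ≈ -376.67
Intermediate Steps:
-13581/((-6)²) + 19501/33464 = -13581/36 + 19501*(1/33464) = -13581*1/36 + 19501/33464 = -1509/4 + 19501/33464 = -12604793/33464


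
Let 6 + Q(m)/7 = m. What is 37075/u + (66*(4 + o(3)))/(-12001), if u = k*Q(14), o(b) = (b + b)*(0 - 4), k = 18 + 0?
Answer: 40569785/1099728 ≈ 36.891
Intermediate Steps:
k = 18
o(b) = -8*b (o(b) = (2*b)*(-4) = -8*b)
Q(m) = -42 + 7*m
u = 1008 (u = 18*(-42 + 7*14) = 18*(-42 + 98) = 18*56 = 1008)
37075/u + (66*(4 + o(3)))/(-12001) = 37075/1008 + (66*(4 - 8*3))/(-12001) = 37075*(1/1008) + (66*(4 - 24))*(-1/12001) = 37075/1008 + (66*(-20))*(-1/12001) = 37075/1008 - 1320*(-1/12001) = 37075/1008 + 120/1091 = 40569785/1099728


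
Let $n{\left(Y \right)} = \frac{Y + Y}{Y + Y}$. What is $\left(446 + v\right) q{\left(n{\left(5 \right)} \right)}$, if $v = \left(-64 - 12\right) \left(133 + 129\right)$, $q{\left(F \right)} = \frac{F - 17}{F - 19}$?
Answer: $- \frac{155728}{9} \approx -17303.0$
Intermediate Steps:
$n{\left(Y \right)} = 1$ ($n{\left(Y \right)} = \frac{2 Y}{2 Y} = 2 Y \frac{1}{2 Y} = 1$)
$q{\left(F \right)} = \frac{-17 + F}{-19 + F}$
$v = -19912$ ($v = \left(-76\right) 262 = -19912$)
$\left(446 + v\right) q{\left(n{\left(5 \right)} \right)} = \left(446 - 19912\right) \frac{-17 + 1}{-19 + 1} = - 19466 \frac{1}{-18} \left(-16\right) = - 19466 \left(\left(- \frac{1}{18}\right) \left(-16\right)\right) = \left(-19466\right) \frac{8}{9} = - \frac{155728}{9}$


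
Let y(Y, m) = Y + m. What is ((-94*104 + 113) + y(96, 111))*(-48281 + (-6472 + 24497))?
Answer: 286100736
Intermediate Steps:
((-94*104 + 113) + y(96, 111))*(-48281 + (-6472 + 24497)) = ((-94*104 + 113) + (96 + 111))*(-48281 + (-6472 + 24497)) = ((-9776 + 113) + 207)*(-48281 + 18025) = (-9663 + 207)*(-30256) = -9456*(-30256) = 286100736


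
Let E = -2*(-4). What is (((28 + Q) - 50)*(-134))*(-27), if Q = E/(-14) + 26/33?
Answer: -6068592/77 ≈ -78813.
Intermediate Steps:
E = 8
Q = 50/231 (Q = 8/(-14) + 26/33 = 8*(-1/14) + 26*(1/33) = -4/7 + 26/33 = 50/231 ≈ 0.21645)
(((28 + Q) - 50)*(-134))*(-27) = (((28 + 50/231) - 50)*(-134))*(-27) = ((6518/231 - 50)*(-134))*(-27) = -5032/231*(-134)*(-27) = (674288/231)*(-27) = -6068592/77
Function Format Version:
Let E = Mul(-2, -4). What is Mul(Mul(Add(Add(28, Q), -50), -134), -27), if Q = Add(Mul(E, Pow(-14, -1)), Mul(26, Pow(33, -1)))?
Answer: Rational(-6068592, 77) ≈ -78813.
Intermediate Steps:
E = 8
Q = Rational(50, 231) (Q = Add(Mul(8, Pow(-14, -1)), Mul(26, Pow(33, -1))) = Add(Mul(8, Rational(-1, 14)), Mul(26, Rational(1, 33))) = Add(Rational(-4, 7), Rational(26, 33)) = Rational(50, 231) ≈ 0.21645)
Mul(Mul(Add(Add(28, Q), -50), -134), -27) = Mul(Mul(Add(Add(28, Rational(50, 231)), -50), -134), -27) = Mul(Mul(Add(Rational(6518, 231), -50), -134), -27) = Mul(Mul(Rational(-5032, 231), -134), -27) = Mul(Rational(674288, 231), -27) = Rational(-6068592, 77)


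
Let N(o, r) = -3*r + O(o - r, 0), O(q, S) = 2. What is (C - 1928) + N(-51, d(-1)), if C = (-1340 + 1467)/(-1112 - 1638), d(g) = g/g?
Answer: -5304877/2750 ≈ -1929.0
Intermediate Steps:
d(g) = 1
N(o, r) = 2 - 3*r (N(o, r) = -3*r + 2 = 2 - 3*r)
C = -127/2750 (C = 127/(-2750) = 127*(-1/2750) = -127/2750 ≈ -0.046182)
(C - 1928) + N(-51, d(-1)) = (-127/2750 - 1928) + (2 - 3*1) = -5302127/2750 + (2 - 3) = -5302127/2750 - 1 = -5304877/2750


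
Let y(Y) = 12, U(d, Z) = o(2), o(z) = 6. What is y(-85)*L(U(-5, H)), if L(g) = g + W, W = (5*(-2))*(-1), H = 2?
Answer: 192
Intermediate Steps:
W = 10 (W = -10*(-1) = 10)
U(d, Z) = 6
L(g) = 10 + g (L(g) = g + 10 = 10 + g)
y(-85)*L(U(-5, H)) = 12*(10 + 6) = 12*16 = 192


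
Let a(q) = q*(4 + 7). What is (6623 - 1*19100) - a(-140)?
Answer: -10937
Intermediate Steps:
a(q) = 11*q (a(q) = q*11 = 11*q)
(6623 - 1*19100) - a(-140) = (6623 - 1*19100) - 11*(-140) = (6623 - 19100) - 1*(-1540) = -12477 + 1540 = -10937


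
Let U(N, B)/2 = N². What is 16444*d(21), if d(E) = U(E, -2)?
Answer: 14503608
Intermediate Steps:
U(N, B) = 2*N²
d(E) = 2*E²
16444*d(21) = 16444*(2*21²) = 16444*(2*441) = 16444*882 = 14503608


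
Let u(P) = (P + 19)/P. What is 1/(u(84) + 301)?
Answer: 84/25387 ≈ 0.0033088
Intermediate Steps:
u(P) = (19 + P)/P
1/(u(84) + 301) = 1/((19 + 84)/84 + 301) = 1/((1/84)*103 + 301) = 1/(103/84 + 301) = 1/(25387/84) = 84/25387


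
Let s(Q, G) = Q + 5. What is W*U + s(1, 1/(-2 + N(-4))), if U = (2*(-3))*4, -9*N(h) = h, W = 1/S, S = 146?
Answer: 426/73 ≈ 5.8356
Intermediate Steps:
W = 1/146 ≈ 0.0068493
N(h) = -h/9
U = -24 (U = -6*4 = -24)
s(Q, G) = 5 + Q
W*U + s(1, 1/(-2 + N(-4))) = (1/146)*(-24) + (5 + 1) = -12/73 + 6 = 426/73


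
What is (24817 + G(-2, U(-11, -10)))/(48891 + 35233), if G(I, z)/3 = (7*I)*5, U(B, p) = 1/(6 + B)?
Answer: 24607/84124 ≈ 0.29251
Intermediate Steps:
G(I, z) = 105*I (G(I, z) = 3*((7*I)*5) = 3*(35*I) = 105*I)
(24817 + G(-2, U(-11, -10)))/(48891 + 35233) = (24817 + 105*(-2))/(48891 + 35233) = (24817 - 210)/84124 = 24607*(1/84124) = 24607/84124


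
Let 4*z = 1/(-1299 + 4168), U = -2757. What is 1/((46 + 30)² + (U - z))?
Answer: 11476/34646043 ≈ 0.00033124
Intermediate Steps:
z = 1/11476 (z = 1/(4*(-1299 + 4168)) = (¼)/2869 = (¼)*(1/2869) = 1/11476 ≈ 8.7138e-5)
1/((46 + 30)² + (U - z)) = 1/((46 + 30)² + (-2757 - 1*1/11476)) = 1/(76² + (-2757 - 1/11476)) = 1/(5776 - 31639333/11476) = 1/(34646043/11476) = 11476/34646043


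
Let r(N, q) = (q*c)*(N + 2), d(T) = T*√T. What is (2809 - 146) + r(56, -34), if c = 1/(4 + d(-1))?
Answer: 2199 - 116*I ≈ 2199.0 - 116.0*I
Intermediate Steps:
d(T) = T^(3/2)
c = (4 + I)/17 (c = 1/(4 + (-1)^(3/2)) = 1/(4 - I) = (4 + I)/17 ≈ 0.23529 + 0.058824*I)
r(N, q) = q*(2 + N)*(4/17 + I/17) (r(N, q) = (q*(4/17 + I/17))*(N + 2) = (q*(4/17 + I/17))*(2 + N) = q*(2 + N)*(4/17 + I/17))
(2809 - 146) + r(56, -34) = (2809 - 146) + (1/17)*(-34)*(2 + 56)*(4 + I) = 2663 + (1/17)*(-34)*58*(4 + I) = 2663 + (-464 - 116*I) = 2199 - 116*I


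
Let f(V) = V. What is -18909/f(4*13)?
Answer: -18909/52 ≈ -363.63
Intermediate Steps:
-18909/f(4*13) = -18909/(4*13) = -18909/52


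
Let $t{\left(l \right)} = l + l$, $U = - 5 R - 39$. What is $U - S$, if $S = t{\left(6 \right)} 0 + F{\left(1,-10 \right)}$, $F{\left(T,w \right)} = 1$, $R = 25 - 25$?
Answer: $-40$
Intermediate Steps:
$R = 0$
$U = -39$ ($U = \left(-5\right) 0 - 39 = 0 - 39 = -39$)
$t{\left(l \right)} = 2 l$
$S = 1$ ($S = 2 \cdot 6 \cdot 0 + 1 = 12 \cdot 0 + 1 = 0 + 1 = 1$)
$U - S = -39 - 1 = -40$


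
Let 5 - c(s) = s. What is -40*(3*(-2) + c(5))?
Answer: 240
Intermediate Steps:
c(s) = 5 - s
-40*(3*(-2) + c(5)) = -40*(3*(-2) + (5 - 1*5)) = -40*(-6 + (5 - 5)) = -40*(-6 + 0) = -40*(-6) = 240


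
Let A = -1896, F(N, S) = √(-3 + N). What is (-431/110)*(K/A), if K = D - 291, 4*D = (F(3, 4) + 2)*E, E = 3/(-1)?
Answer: -16809/27808 ≈ -0.60447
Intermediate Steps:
E = -3 (E = 3*(-1) = -3)
D = -3/2 (D = ((√(-3 + 3) + 2)*(-3))/4 = ((√0 + 2)*(-3))/4 = ((0 + 2)*(-3))/4 = (2*(-3))/4 = (¼)*(-6) = -3/2 ≈ -1.5000)
K = -585/2 (K = -3/2 - 291 = -585/2 ≈ -292.50)
(-431/110)*(K/A) = (-431/110)*(-585/2/(-1896)) = (-431*1/110)*(-585/2*(-1/1896)) = -431/110*195/1264 = -16809/27808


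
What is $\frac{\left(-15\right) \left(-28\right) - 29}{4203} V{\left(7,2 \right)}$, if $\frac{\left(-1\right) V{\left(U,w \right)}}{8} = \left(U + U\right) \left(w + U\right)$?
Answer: $- \frac{43792}{467} \approx -93.773$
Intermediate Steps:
$V{\left(U,w \right)} = - 16 U \left(U + w\right)$ ($V{\left(U,w \right)} = - 8 \left(U + U\right) \left(w + U\right) = - 8 \cdot 2 U \left(U + w\right) = - 16 U \left(U + w\right)$)
$\frac{\left(-15\right) \left(-28\right) - 29}{4203} V{\left(7,2 \right)} = \frac{\left(-15\right) \left(-28\right) - 29}{4203} \left(\left(-16\right) 7 \left(7 + 2\right)\right) = \left(420 - 29\right) \frac{1}{4203} \left(\left(-16\right) 7 \cdot 9\right) = 391 \cdot \frac{1}{4203} \left(-1008\right) = \frac{391}{4203} \left(-1008\right) = - \frac{43792}{467}$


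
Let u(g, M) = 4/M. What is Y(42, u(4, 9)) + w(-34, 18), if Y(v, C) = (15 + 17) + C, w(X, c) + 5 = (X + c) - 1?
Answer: 94/9 ≈ 10.444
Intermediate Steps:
w(X, c) = -6 + X + c (w(X, c) = -5 + ((X + c) - 1) = -5 + (-1 + X + c) = -6 + X + c)
Y(v, C) = 32 + C
Y(42, u(4, 9)) + w(-34, 18) = (32 + 4/9) + (-6 - 34 + 18) = (32 + 4*(⅑)) - 22 = (32 + 4/9) - 22 = 292/9 - 22 = 94/9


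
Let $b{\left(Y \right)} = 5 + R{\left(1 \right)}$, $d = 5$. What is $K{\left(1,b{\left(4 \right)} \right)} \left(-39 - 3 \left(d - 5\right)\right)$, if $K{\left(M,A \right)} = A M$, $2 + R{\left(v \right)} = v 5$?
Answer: $-312$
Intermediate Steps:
$R{\left(v \right)} = -2 + 5 v$ ($R{\left(v \right)} = -2 + v 5 = -2 + 5 v$)
$b{\left(Y \right)} = 8$ ($b{\left(Y \right)} = 5 + \left(-2 + 5 \cdot 1\right) = 5 + \left(-2 + 5\right) = 5 + 3 = 8$)
$K{\left(1,b{\left(4 \right)} \right)} \left(-39 - 3 \left(d - 5\right)\right) = 8 \cdot 1 \left(-39 - 3 \left(5 - 5\right)\right) = 8 \left(-39 - 0\right) = 8 \left(-39 + 0\right) = 8 \left(-39\right) = -312$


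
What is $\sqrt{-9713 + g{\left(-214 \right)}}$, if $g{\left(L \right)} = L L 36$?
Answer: $\sqrt{1638943} \approx 1280.2$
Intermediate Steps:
$g{\left(L \right)} = 36 L^{2}$ ($g{\left(L \right)} = L^{2} \cdot 36 = 36 L^{2}$)
$\sqrt{-9713 + g{\left(-214 \right)}} = \sqrt{-9713 + 36 \left(-214\right)^{2}} = \sqrt{-9713 + 36 \cdot 45796} = \sqrt{-9713 + 1648656} = \sqrt{1638943}$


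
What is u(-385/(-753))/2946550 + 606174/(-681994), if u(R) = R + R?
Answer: -67247467031936/75658782689355 ≈ -0.88883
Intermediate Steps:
u(R) = 2*R
u(-385/(-753))/2946550 + 606174/(-681994) = (2*(-385/(-753)))/2946550 + 606174/(-681994) = (2*(-385*(-1/753)))*(1/2946550) + 606174*(-1/681994) = (2*(385/753))*(1/2946550) - 303087/340997 = (770/753)*(1/2946550) - 303087/340997 = 77/221875215 - 303087/340997 = -67247467031936/75658782689355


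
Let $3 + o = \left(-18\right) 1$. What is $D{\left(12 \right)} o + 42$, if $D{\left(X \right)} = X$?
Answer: $-210$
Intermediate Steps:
$o = -21$ ($o = -3 - 18 = -21$)
$D{\left(12 \right)} o + 42 = 12 \left(-21\right) + 42 = -252 + 42 = -210$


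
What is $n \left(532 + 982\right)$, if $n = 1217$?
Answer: $1842538$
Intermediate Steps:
$n \left(532 + 982\right) = 1217 \left(532 + 982\right) = 1217 \cdot 1514 = 1842538$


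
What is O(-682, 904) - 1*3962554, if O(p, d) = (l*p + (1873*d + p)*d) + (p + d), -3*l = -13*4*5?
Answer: 4578022804/3 ≈ 1.5260e+9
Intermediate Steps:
l = 260/3 (l = -(-13*4)*5/3 = -(-52)*5/3 = -⅓*(-260) = 260/3 ≈ 86.667)
O(p, d) = d + 263*p/3 + d*(p + 1873*d) (O(p, d) = (260*p/3 + (1873*d + p)*d) + (p + d) = (260*p/3 + (p + 1873*d)*d) + (d + p) = (260*p/3 + d*(p + 1873*d)) + (d + p) = d + 263*p/3 + d*(p + 1873*d))
O(-682, 904) - 1*3962554 = (904 + 1873*904² + (263/3)*(-682) + 904*(-682)) - 1*3962554 = (904 + 1873*817216 - 179366/3 - 616528) - 3962554 = (904 + 1530645568 - 179366/3 - 616528) - 3962554 = 4589910466/3 - 3962554 = 4578022804/3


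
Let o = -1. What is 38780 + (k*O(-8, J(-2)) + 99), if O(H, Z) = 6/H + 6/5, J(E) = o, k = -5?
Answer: 155507/4 ≈ 38877.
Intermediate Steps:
J(E) = -1
O(H, Z) = 6/5 + 6/H (O(H, Z) = 6/H + 6*(⅕) = 6/H + 6/5 = 6/5 + 6/H)
38780 + (k*O(-8, J(-2)) + 99) = 38780 + (-5*(6/5 + 6/(-8)) + 99) = 38780 + (-5*(6/5 + 6*(-⅛)) + 99) = 38780 + (-5*(6/5 - ¾) + 99) = 38780 + (-5*9/20 + 99) = 38780 + (-9/4 + 99) = 38780 + 387/4 = 155507/4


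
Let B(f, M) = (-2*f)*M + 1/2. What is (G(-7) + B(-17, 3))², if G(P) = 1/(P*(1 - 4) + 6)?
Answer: 30658369/2916 ≈ 10514.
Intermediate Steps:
G(P) = 1/(6 - 3*P) (G(P) = 1/(P*(-3) + 6) = 1/(-3*P + 6) = 1/(6 - 3*P))
B(f, M) = ½ - 2*M*f (B(f, M) = -2*M*f + ½ = ½ - 2*M*f)
(G(-7) + B(-17, 3))² = (-1/(-6 + 3*(-7)) + (½ - 2*3*(-17)))² = (-1/(-6 - 21) + (½ + 102))² = (-1/(-27) + 205/2)² = (-1*(-1/27) + 205/2)² = (1/27 + 205/2)² = (5537/54)² = 30658369/2916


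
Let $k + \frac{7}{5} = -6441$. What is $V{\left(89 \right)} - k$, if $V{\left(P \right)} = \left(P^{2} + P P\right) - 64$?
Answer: $\frac{111102}{5} \approx 22220.0$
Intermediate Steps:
$V{\left(P \right)} = -64 + 2 P^{2}$ ($V{\left(P \right)} = \left(P^{2} + P^{2}\right) - 64 = 2 P^{2} - 64 = -64 + 2 P^{2}$)
$k = - \frac{32212}{5}$ ($k = - \frac{7}{5} - 6441 = - \frac{32212}{5} \approx -6442.4$)
$V{\left(89 \right)} - k = \left(-64 + 2 \cdot 89^{2}\right) - - \frac{32212}{5} = \left(-64 + 2 \cdot 7921\right) + \frac{32212}{5} = \left(-64 + 15842\right) + \frac{32212}{5} = 15778 + \frac{32212}{5} = \frac{111102}{5}$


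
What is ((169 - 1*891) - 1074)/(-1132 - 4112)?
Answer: 449/1311 ≈ 0.34249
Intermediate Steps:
((169 - 1*891) - 1074)/(-1132 - 4112) = ((169 - 891) - 1074)/(-5244) = (-722 - 1074)*(-1/5244) = -1796*(-1/5244) = 449/1311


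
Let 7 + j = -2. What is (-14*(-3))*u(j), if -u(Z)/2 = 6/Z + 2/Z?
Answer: 224/3 ≈ 74.667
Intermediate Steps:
j = -9 (j = -7 - 2 = -9)
u(Z) = -16/Z (u(Z) = -2*(6/Z + 2/Z) = -16/Z)
(-14*(-3))*u(j) = (-14*(-3))*(-16/(-9)) = 42*(-16*(-1/9)) = 42*(16/9) = 224/3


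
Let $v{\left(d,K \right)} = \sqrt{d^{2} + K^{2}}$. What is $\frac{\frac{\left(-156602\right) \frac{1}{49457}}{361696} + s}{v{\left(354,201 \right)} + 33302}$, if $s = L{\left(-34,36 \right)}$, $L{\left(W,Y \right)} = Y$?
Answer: $\frac{315380817015985}{291701253550456648} - \frac{56821959705 \sqrt{18413}}{583402507100913296} \approx 0.001068$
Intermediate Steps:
$s = 36$
$v{\left(d,K \right)} = \sqrt{K^{2} + d^{2}}$
$\frac{\frac{\left(-156602\right) \frac{1}{49457}}{361696} + s}{v{\left(354,201 \right)} + 33302} = \frac{\frac{\left(-156602\right) \frac{1}{49457}}{361696} + 36}{\sqrt{201^{2} + 354^{2}} + 33302} = \frac{\left(-156602\right) \frac{1}{49457} \cdot \frac{1}{361696} + 36}{\sqrt{40401 + 125316} + 33302} = \frac{\left(- \frac{156602}{49457}\right) \frac{1}{361696} + 36}{\sqrt{165717} + 33302} = \frac{- \frac{78301}{8944199536} + 36}{3 \sqrt{18413} + 33302} = \frac{321991104995}{8944199536 \left(33302 + 3 \sqrt{18413}\right)}$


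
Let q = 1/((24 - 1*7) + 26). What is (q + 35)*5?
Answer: 7530/43 ≈ 175.12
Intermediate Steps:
q = 1/43 (q = 1/((24 - 7) + 26) = 1/(17 + 26) = 1/43 ≈ 0.023256)
(q + 35)*5 = (1/43 + 35)*5 = (1506/43)*5 = 7530/43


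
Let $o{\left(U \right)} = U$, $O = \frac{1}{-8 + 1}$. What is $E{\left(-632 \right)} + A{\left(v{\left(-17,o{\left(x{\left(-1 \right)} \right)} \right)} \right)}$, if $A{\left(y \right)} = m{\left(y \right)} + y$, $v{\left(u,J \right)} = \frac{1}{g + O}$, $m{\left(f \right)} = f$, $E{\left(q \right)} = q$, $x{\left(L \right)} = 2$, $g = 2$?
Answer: $- \frac{8202}{13} \approx -630.92$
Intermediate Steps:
$O = - \frac{1}{7}$ ($O = \frac{1}{-7} = - \frac{1}{7} \approx -0.14286$)
$v{\left(u,J \right)} = \frac{7}{13}$ ($v{\left(u,J \right)} = \frac{1}{2 - \frac{1}{7}} = \frac{1}{\frac{13}{7}} = \frac{7}{13}$)
$A{\left(y \right)} = 2 y$ ($A{\left(y \right)} = y + y = 2 y$)
$E{\left(-632 \right)} + A{\left(v{\left(-17,o{\left(x{\left(-1 \right)} \right)} \right)} \right)} = -632 + 2 \cdot \frac{7}{13} = -632 + \frac{14}{13} = - \frac{8202}{13}$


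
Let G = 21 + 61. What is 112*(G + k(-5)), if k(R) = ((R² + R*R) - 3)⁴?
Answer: 546533456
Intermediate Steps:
k(R) = (-3 + 2*R²)⁴ (k(R) = ((R² + R²) - 3)⁴ = (2*R² - 3)⁴ = (-3 + 2*R²)⁴)
G = 82
112*(G + k(-5)) = 112*(82 + (-3 + 2*(-5)²)⁴) = 112*(82 + (-3 + 2*25)⁴) = 112*(82 + (-3 + 50)⁴) = 112*(82 + 47⁴) = 112*(82 + 4879681) = 112*4879763 = 546533456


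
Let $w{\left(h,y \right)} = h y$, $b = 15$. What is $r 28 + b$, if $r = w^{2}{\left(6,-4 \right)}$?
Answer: $16143$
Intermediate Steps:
$r = 576$ ($r = \left(6 \left(-4\right)\right)^{2} = \left(-24\right)^{2} = 576$)
$r 28 + b = 576 \cdot 28 + 15 = 16128 + 15 = 16143$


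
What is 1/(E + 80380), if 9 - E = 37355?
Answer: 1/43034 ≈ 2.3237e-5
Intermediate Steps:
E = -37346 (E = 9 - 1*37355 = 9 - 37355 = -37346)
1/(E + 80380) = 1/(-37346 + 80380) = 1/43034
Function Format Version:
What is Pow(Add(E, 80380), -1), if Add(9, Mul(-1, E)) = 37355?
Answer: Rational(1, 43034) ≈ 2.3237e-5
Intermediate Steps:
E = -37346 (E = Add(9, Mul(-1, 37355)) = Add(9, -37355) = -37346)
Pow(Add(E, 80380), -1) = Pow(Add(-37346, 80380), -1) = Pow(43034, -1) = Rational(1, 43034)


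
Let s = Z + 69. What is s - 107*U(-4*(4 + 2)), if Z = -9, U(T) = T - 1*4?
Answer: 3056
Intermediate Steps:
U(T) = -4 + T (U(T) = T - 4 = -4 + T)
s = 60 (s = -9 + 69 = 60)
s - 107*U(-4*(4 + 2)) = 60 - 107*(-4 - 4*(4 + 2)) = 60 - 107*(-4 - 4*6) = 60 - 107*(-4 - 24) = 60 - 107*(-28) = 60 + 2996 = 3056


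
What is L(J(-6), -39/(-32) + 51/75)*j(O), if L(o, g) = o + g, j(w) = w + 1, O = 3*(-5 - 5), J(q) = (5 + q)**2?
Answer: -67251/800 ≈ -84.064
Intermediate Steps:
O = -30 (O = 3*(-10) = -30)
j(w) = 1 + w
L(o, g) = g + o
L(J(-6), -39/(-32) + 51/75)*j(O) = ((-39/(-32) + 51/75) + (5 - 6)**2)*(1 - 30) = ((-39*(-1/32) + 51*(1/75)) + (-1)**2)*(-29) = ((39/32 + 17/25) + 1)*(-29) = (1519/800 + 1)*(-29) = (2319/800)*(-29) = -67251/800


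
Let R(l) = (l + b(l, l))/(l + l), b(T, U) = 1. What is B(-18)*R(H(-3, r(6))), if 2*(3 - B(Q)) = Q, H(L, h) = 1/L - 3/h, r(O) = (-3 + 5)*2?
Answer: 6/13 ≈ 0.46154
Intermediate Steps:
r(O) = 4 (r(O) = 2*2 = 4)
H(L, h) = 1/L - 3/h
R(l) = (1 + l)/(2*l) (R(l) = (l + 1)/(l + l) = (1 + l)/((2*l)) = (1 + l)*(1/(2*l)) = (1 + l)/(2*l))
B(Q) = 3 - Q/2
B(-18)*R(H(-3, r(6))) = (3 - ½*(-18))*((1 + (1/(-3) - 3/4))/(2*(1/(-3) - 3/4))) = (3 + 9)*((1 + (-⅓ - 3*¼))/(2*(-⅓ - 3*¼))) = 12*((1 + (-⅓ - ¾))/(2*(-⅓ - ¾))) = 12*((1 - 13/12)/(2*(-13/12))) = 12*((½)*(-12/13)*(-1/12)) = 12*(1/26) = 6/13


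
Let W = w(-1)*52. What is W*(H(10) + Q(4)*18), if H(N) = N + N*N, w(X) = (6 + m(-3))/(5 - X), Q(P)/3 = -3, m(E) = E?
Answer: -1352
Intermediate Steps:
Q(P) = -9 (Q(P) = 3*(-3) = -9)
w(X) = 3/(5 - X) (w(X) = (6 - 3)/(5 - X) = 3/(5 - X))
H(N) = N + N²
W = 26 (W = -3/(-5 - 1)*52 = -3/(-6)*52 = -3*(-⅙)*52 = (½)*52 = 26)
W*(H(10) + Q(4)*18) = 26*(10*(1 + 10) - 9*18) = 26*(10*11 - 162) = 26*(110 - 162) = 26*(-52) = -1352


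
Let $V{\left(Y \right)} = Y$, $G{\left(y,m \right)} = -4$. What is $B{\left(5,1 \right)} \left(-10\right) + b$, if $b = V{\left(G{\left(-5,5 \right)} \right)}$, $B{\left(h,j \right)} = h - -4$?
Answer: $-94$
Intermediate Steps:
$B{\left(h,j \right)} = 4 + h$ ($B{\left(h,j \right)} = h + 4 = 4 + h$)
$b = -4$
$B{\left(5,1 \right)} \left(-10\right) + b = \left(4 + 5\right) \left(-10\right) - 4 = 9 \left(-10\right) - 4 = -90 - 4 = -94$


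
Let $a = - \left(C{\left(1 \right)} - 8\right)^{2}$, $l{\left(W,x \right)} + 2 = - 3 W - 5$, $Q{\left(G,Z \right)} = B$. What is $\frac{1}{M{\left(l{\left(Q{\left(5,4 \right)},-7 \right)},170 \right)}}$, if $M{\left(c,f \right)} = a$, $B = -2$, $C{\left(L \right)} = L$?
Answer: $- \frac{1}{49} \approx -0.020408$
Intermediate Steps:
$Q{\left(G,Z \right)} = -2$
$l{\left(W,x \right)} = -7 - 3 W$ ($l{\left(W,x \right)} = -2 - \left(5 + 3 W\right) = -7 - 3 W$)
$a = -49$ ($a = - \left(1 - 8\right)^{2} = - \left(-7\right)^{2} = \left(-1\right) 49 = -49$)
$M{\left(c,f \right)} = -49$
$\frac{1}{M{\left(l{\left(Q{\left(5,4 \right)},-7 \right)},170 \right)}} = \frac{1}{-49} = - \frac{1}{49}$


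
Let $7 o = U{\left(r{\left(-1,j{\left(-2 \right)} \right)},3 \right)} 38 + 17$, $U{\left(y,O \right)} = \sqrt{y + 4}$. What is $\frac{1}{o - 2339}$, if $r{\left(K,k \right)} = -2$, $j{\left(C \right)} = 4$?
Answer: $- \frac{28623}{66878962} - \frac{133 \sqrt{2}}{133757924} \approx -0.00042939$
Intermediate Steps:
$U{\left(y,O \right)} = \sqrt{4 + y}$
$o = \frac{17}{7} + \frac{38 \sqrt{2}}{7}$ ($o = \frac{\sqrt{4 - 2} \cdot 38 + 17}{7} = \frac{\sqrt{2} \cdot 38 + 17}{7} = \frac{38 \sqrt{2} + 17}{7} = \frac{17 + 38 \sqrt{2}}{7} = \frac{17}{7} + \frac{38 \sqrt{2}}{7} \approx 10.106$)
$\frac{1}{o - 2339} = \frac{1}{\left(\frac{17}{7} + \frac{38 \sqrt{2}}{7}\right) - 2339} = \frac{1}{- \frac{16356}{7} + \frac{38 \sqrt{2}}{7}}$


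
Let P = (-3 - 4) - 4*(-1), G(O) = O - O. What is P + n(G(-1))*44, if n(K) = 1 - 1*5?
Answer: -179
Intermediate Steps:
G(O) = 0
n(K) = -4 (n(K) = 1 - 5 = -4)
P = -3 (P = -7 + 4 = -3)
P + n(G(-1))*44 = -3 - 4*44 = -3 - 176 = -179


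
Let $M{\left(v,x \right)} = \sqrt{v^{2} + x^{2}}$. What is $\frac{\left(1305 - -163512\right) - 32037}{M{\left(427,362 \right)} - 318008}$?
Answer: $- \frac{42225102240}{101128774691} - \frac{132780 \sqrt{313373}}{101128774691} \approx -0.41827$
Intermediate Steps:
$\frac{\left(1305 - -163512\right) - 32037}{M{\left(427,362 \right)} - 318008} = \frac{\left(1305 - -163512\right) - 32037}{\sqrt{427^{2} + 362^{2}} - 318008} = \frac{\left(1305 + 163512\right) - 32037}{\sqrt{182329 + 131044} - 318008} = \frac{164817 - 32037}{\sqrt{313373} - 318008} = \frac{132780}{-318008 + \sqrt{313373}}$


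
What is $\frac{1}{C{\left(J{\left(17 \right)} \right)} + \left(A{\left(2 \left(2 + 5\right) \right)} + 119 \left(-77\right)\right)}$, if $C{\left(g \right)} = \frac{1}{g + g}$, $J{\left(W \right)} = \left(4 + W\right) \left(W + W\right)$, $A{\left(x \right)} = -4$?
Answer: $- \frac{1428}{13090475} \approx -0.00010909$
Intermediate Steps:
$J{\left(W \right)} = 2 W \left(4 + W\right)$ ($J{\left(W \right)} = \left(4 + W\right) 2 W = 2 W \left(4 + W\right)$)
$C{\left(g \right)} = \frac{1}{2 g}$
$\frac{1}{C{\left(J{\left(17 \right)} \right)} + \left(A{\left(2 \left(2 + 5\right) \right)} + 119 \left(-77\right)\right)} = \frac{1}{\frac{1}{2 \cdot 2 \cdot 17 \left(4 + 17\right)} + \left(-4 + 119 \left(-77\right)\right)} = \frac{1}{\frac{1}{2 \cdot 2 \cdot 17 \cdot 21} - 9167} = \frac{1}{\frac{1}{2 \cdot 714} - 9167} = \frac{1}{\frac{1}{2} \cdot \frac{1}{714} - 9167} = \frac{1}{\frac{1}{1428} - 9167} = \frac{1}{- \frac{13090475}{1428}} = - \frac{1428}{13090475}$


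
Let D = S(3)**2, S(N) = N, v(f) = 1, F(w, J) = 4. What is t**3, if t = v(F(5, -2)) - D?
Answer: -512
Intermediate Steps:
D = 9 (D = 3**2 = 9)
t = -8 (t = 1 - 1*9 = 1 - 9 = -8)
t**3 = (-8)**3 = -512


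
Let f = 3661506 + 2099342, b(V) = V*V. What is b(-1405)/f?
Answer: 1974025/5760848 ≈ 0.34266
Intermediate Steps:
b(V) = V**2
f = 5760848
b(-1405)/f = (-1405)**2/5760848 = 1974025*(1/5760848) = 1974025/5760848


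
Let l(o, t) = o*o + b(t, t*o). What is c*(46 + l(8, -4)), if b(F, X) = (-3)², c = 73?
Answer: 8687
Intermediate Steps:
b(F, X) = 9
l(o, t) = 9 + o² (l(o, t) = o*o + 9 = o² + 9 = 9 + o²)
c*(46 + l(8, -4)) = 73*(46 + (9 + 8²)) = 73*(46 + (9 + 64)) = 73*(46 + 73) = 73*119 = 8687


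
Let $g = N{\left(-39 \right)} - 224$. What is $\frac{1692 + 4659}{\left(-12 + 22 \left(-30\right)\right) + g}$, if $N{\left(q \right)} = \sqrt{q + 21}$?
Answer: $- \frac{2845248}{401417} - \frac{19053 i \sqrt{2}}{802834} \approx -7.088 - 0.033562 i$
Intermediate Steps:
$N{\left(q \right)} = \sqrt{21 + q}$
$g = -224 + 3 i \sqrt{2}$ ($g = \sqrt{21 - 39} - 224 = \sqrt{-18} - 224 = 3 i \sqrt{2} - 224 = -224 + 3 i \sqrt{2} \approx -224.0 + 4.2426 i$)
$\frac{1692 + 4659}{\left(-12 + 22 \left(-30\right)\right) + g} = \frac{1692 + 4659}{\left(-12 + 22 \left(-30\right)\right) - \left(224 - 3 i \sqrt{2}\right)} = \frac{6351}{\left(-12 - 660\right) - \left(224 - 3 i \sqrt{2}\right)} = \frac{6351}{-672 - \left(224 - 3 i \sqrt{2}\right)} = \frac{6351}{-896 + 3 i \sqrt{2}}$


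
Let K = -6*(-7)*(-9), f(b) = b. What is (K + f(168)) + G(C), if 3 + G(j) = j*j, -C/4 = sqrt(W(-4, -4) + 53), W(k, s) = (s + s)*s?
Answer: 1147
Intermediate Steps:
W(k, s) = 2*s**2 (W(k, s) = (2*s)*s = 2*s**2)
K = -378 (K = 42*(-9) = -378)
C = -4*sqrt(85) (C = -4*sqrt(2*(-4)**2 + 53) = -4*sqrt(2*16 + 53) = -4*sqrt(32 + 53) = -4*sqrt(85) ≈ -36.878)
G(j) = -3 + j**2 (G(j) = -3 + j*j = -3 + j**2)
(K + f(168)) + G(C) = (-378 + 168) + (-3 + (-4*sqrt(85))**2) = -210 + (-3 + 1360) = -210 + 1357 = 1147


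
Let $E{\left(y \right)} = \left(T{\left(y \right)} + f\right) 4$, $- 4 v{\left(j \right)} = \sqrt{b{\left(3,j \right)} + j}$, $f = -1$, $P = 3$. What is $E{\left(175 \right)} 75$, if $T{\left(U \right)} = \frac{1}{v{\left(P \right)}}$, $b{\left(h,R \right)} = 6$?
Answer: $-700$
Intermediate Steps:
$v{\left(j \right)} = - \frac{\sqrt{6 + j}}{4}$
$T{\left(U \right)} = - \frac{4}{3}$ ($T{\left(U \right)} = \frac{1}{\left(- \frac{1}{4}\right) \sqrt{6 + 3}} = \frac{1}{\left(- \frac{1}{4}\right) \sqrt{9}} = \frac{1}{\left(- \frac{1}{4}\right) 3} = \frac{1}{- \frac{3}{4}} = - \frac{4}{3}$)
$E{\left(y \right)} = - \frac{28}{3}$ ($E{\left(y \right)} = \left(- \frac{4}{3} - 1\right) 4 = \left(- \frac{7}{3}\right) 4 = - \frac{28}{3}$)
$E{\left(175 \right)} 75 = \left(- \frac{28}{3}\right) 75 = -700$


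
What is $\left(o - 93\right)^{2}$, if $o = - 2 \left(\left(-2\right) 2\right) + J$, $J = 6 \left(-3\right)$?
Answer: $10609$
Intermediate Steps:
$J = -18$
$o = -10$ ($o = - 2 \left(\left(-2\right) 2\right) - 18 = \left(-2\right) \left(-4\right) - 18 = 8 - 18 = -10$)
$\left(o - 93\right)^{2} = \left(-10 - 93\right)^{2} = \left(-103\right)^{2} = 10609$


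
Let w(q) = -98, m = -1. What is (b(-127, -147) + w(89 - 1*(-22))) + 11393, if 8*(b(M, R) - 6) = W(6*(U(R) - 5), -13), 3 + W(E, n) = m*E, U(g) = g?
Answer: 91317/8 ≈ 11415.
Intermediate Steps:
W(E, n) = -3 - E
b(M, R) = 75/8 - 3*R/4 (b(M, R) = 6 + (-3 - 6*(R - 5))/8 = 6 + (-3 - 6*(-5 + R))/8 = 6 + (-3 - (-30 + 6*R))/8 = 6 + (-3 + (30 - 6*R))/8 = 6 + (27 - 6*R)/8 = 6 + (27/8 - 3*R/4) = 75/8 - 3*R/4)
(b(-127, -147) + w(89 - 1*(-22))) + 11393 = ((75/8 - ¾*(-147)) - 98) + 11393 = ((75/8 + 441/4) - 98) + 11393 = (957/8 - 98) + 11393 = 173/8 + 11393 = 91317/8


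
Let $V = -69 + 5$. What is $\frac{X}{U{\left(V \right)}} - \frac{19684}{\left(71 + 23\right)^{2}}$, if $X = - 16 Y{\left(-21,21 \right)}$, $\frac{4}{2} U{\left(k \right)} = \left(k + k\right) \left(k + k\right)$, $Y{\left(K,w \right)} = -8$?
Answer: $- \frac{312735}{141376} \approx -2.2121$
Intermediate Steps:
$V = -64$
$U{\left(k \right)} = 2 k^{2}$ ($U{\left(k \right)} = \frac{\left(k + k\right) \left(k + k\right)}{2} = \frac{2 k 2 k}{2} = \frac{4 k^{2}}{2} = 2 k^{2}$)
$X = 128$ ($X = \left(-16\right) \left(-8\right) = 128$)
$\frac{X}{U{\left(V \right)}} - \frac{19684}{\left(71 + 23\right)^{2}} = \frac{128}{2 \left(-64\right)^{2}} - \frac{19684}{\left(71 + 23\right)^{2}} = \frac{128}{2 \cdot 4096} - \frac{19684}{94^{2}} = \frac{128}{8192} - \frac{19684}{8836} = 128 \cdot \frac{1}{8192} - \frac{4921}{2209} = \frac{1}{64} - \frac{4921}{2209} = - \frac{312735}{141376}$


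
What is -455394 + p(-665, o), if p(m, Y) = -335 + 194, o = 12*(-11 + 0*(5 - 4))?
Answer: -455535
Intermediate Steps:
o = -132 (o = 12*(-11 + 0*1) = 12*(-11 + 0) = 12*(-11) = -132)
p(m, Y) = -141
-455394 + p(-665, o) = -455394 - 141 = -455535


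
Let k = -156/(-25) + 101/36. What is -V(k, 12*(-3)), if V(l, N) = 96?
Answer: -96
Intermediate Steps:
k = 8141/900 (k = -156*(-1/25) + 101*(1/36) = 156/25 + 101/36 = 8141/900 ≈ 9.0456)
-V(k, 12*(-3)) = -1*96 = -96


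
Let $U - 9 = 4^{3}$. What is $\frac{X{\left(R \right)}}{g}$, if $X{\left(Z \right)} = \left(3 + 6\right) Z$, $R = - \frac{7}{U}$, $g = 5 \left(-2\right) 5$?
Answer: $\frac{63}{3650} \approx 0.01726$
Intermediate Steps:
$U = 73$ ($U = 9 + 4^{3} = 9 + 64 = 73$)
$g = -50$ ($g = \left(-10\right) 5 = -50$)
$R = - \frac{7}{73} \approx -0.09589$
$X{\left(Z \right)} = 9 Z$
$\frac{X{\left(R \right)}}{g} = \frac{9 \left(- \frac{7}{73}\right)}{-50} = \left(- \frac{63}{73}\right) \left(- \frac{1}{50}\right) = \frac{63}{3650}$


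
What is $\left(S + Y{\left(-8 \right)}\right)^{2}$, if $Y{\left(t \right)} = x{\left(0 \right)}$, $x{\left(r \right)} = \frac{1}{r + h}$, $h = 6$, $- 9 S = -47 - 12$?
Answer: $\frac{14641}{324} \approx 45.188$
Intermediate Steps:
$S = \frac{59}{9}$ ($S = - \frac{-47 - 12}{9} = \left(- \frac{1}{9}\right) \left(-59\right) = \frac{59}{9} \approx 6.5556$)
$x{\left(r \right)} = \frac{1}{6 + r}$ ($x{\left(r \right)} = \frac{1}{r + 6} = \frac{1}{6 + r}$)
$Y{\left(t \right)} = \frac{1}{6}$ ($Y{\left(t \right)} = \frac{1}{6 + 0} = \frac{1}{6}$)
$\left(S + Y{\left(-8 \right)}\right)^{2} = \left(\frac{59}{9} + \frac{1}{6}\right)^{2} = \left(\frac{121}{18}\right)^{2} = \frac{14641}{324}$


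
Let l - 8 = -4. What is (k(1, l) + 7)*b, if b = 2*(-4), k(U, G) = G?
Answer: -88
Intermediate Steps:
l = 4 (l = 8 - 4 = 4)
b = -8
(k(1, l) + 7)*b = (4 + 7)*(-8) = 11*(-8) = -88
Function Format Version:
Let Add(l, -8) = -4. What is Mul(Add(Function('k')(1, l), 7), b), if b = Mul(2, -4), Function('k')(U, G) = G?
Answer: -88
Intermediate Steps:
l = 4 (l = Add(8, -4) = 4)
b = -8
Mul(Add(Function('k')(1, l), 7), b) = Mul(Add(4, 7), -8) = Mul(11, -8) = -88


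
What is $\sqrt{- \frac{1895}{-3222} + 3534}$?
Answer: $\frac{\sqrt{4077062594}}{1074} \approx 59.452$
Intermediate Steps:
$\sqrt{- \frac{1895}{-3222} + 3534} = \sqrt{\left(-1895\right) \left(- \frac{1}{3222}\right) + 3534} = \sqrt{\frac{1895}{3222} + 3534} = \sqrt{\frac{11388443}{3222}} = \frac{\sqrt{4077062594}}{1074}$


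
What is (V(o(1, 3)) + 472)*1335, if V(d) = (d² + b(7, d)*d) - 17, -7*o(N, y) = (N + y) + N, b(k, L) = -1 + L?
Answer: 29877300/49 ≈ 6.0974e+5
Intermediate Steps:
o(N, y) = -2*N/7 - y/7 (o(N, y) = -((N + y) + N)/7 = -(y + 2*N)/7 = -2*N/7 - y/7)
V(d) = -17 + d² + d*(-1 + d) (V(d) = (d² + (-1 + d)*d) - 17 = (d² + d*(-1 + d)) - 17 = -17 + d² + d*(-1 + d))
(V(o(1, 3)) + 472)*1335 = ((-17 - (-2/7*1 - ⅐*3) + 2*(-2/7*1 - ⅐*3)²) + 472)*1335 = ((-17 - (-2/7 - 3/7) + 2*(-2/7 - 3/7)²) + 472)*1335 = ((-17 - 1*(-5/7) + 2*(-5/7)²) + 472)*1335 = ((-17 + 5/7 + 2*(25/49)) + 472)*1335 = ((-17 + 5/7 + 50/49) + 472)*1335 = (-748/49 + 472)*1335 = (22380/49)*1335 = 29877300/49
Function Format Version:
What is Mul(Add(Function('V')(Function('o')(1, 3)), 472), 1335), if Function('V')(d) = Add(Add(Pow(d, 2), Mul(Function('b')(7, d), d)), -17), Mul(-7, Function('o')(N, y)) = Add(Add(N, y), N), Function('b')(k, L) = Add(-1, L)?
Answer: Rational(29877300, 49) ≈ 6.0974e+5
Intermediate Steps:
Function('o')(N, y) = Add(Mul(Rational(-2, 7), N), Mul(Rational(-1, 7), y)) (Function('o')(N, y) = Mul(Rational(-1, 7), Add(Add(N, y), N)) = Mul(Rational(-1, 7), Add(y, Mul(2, N))) = Add(Mul(Rational(-2, 7), N), Mul(Rational(-1, 7), y)))
Function('V')(d) = Add(-17, Pow(d, 2), Mul(d, Add(-1, d))) (Function('V')(d) = Add(Add(Pow(d, 2), Mul(Add(-1, d), d)), -17) = Add(Add(Pow(d, 2), Mul(d, Add(-1, d))), -17) = Add(-17, Pow(d, 2), Mul(d, Add(-1, d))))
Mul(Add(Function('V')(Function('o')(1, 3)), 472), 1335) = Mul(Add(Add(-17, Mul(-1, Add(Mul(Rational(-2, 7), 1), Mul(Rational(-1, 7), 3))), Mul(2, Pow(Add(Mul(Rational(-2, 7), 1), Mul(Rational(-1, 7), 3)), 2))), 472), 1335) = Mul(Add(Add(-17, Mul(-1, Add(Rational(-2, 7), Rational(-3, 7))), Mul(2, Pow(Add(Rational(-2, 7), Rational(-3, 7)), 2))), 472), 1335) = Mul(Add(Add(-17, Mul(-1, Rational(-5, 7)), Mul(2, Pow(Rational(-5, 7), 2))), 472), 1335) = Mul(Add(Add(-17, Rational(5, 7), Mul(2, Rational(25, 49))), 472), 1335) = Mul(Add(Add(-17, Rational(5, 7), Rational(50, 49)), 472), 1335) = Mul(Add(Rational(-748, 49), 472), 1335) = Mul(Rational(22380, 49), 1335) = Rational(29877300, 49)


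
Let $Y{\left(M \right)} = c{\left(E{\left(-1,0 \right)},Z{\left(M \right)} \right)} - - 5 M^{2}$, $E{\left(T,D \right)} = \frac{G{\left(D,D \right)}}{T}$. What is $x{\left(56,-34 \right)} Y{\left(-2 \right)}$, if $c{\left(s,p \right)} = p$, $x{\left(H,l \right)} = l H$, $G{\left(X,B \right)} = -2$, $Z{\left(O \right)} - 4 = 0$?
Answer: $-45696$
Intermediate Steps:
$Z{\left(O \right)} = 4$ ($Z{\left(O \right)} = 4 + 0 = 4$)
$E{\left(T,D \right)} = - \frac{2}{T}$
$x{\left(H,l \right)} = H l$
$Y{\left(M \right)} = 4 + 5 M^{2}$ ($Y{\left(M \right)} = 4 - - 5 M^{2} = 4 + 5 M^{2}$)
$x{\left(56,-34 \right)} Y{\left(-2 \right)} = 56 \left(-34\right) \left(4 + 5 \left(-2\right)^{2}\right) = - 1904 \left(4 + 5 \cdot 4\right) = - 1904 \left(4 + 20\right) = \left(-1904\right) 24 = -45696$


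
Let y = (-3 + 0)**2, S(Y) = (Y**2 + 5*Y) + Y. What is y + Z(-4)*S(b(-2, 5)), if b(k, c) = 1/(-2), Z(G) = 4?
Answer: -2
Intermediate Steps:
b(k, c) = -1/2
S(Y) = Y**2 + 6*Y
y = 9 (y = (-3)**2 = 9)
y + Z(-4)*S(b(-2, 5)) = 9 + 4*(-(6 - 1/2)/2) = 9 + 4*(-1/2*11/2) = 9 + 4*(-11/4) = 9 - 11 = -2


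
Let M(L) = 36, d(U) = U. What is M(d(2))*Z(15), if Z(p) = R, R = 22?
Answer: 792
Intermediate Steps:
Z(p) = 22
M(d(2))*Z(15) = 36*22 = 792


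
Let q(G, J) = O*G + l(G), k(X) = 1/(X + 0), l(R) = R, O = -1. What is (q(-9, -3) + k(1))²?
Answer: 1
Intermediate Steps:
k(X) = 1/X
q(G, J) = 0 (q(G, J) = -G + G = 0)
(q(-9, -3) + k(1))² = (0 + 1/1)² = (0 + 1)² = 1² = 1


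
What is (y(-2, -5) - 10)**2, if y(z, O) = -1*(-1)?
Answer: 81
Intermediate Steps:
y(z, O) = 1
(y(-2, -5) - 10)**2 = (1 - 10)**2 = (-9)**2 = 81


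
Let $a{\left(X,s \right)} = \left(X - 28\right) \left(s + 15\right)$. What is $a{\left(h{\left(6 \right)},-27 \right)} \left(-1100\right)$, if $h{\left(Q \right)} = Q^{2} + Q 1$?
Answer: $184800$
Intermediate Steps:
$h{\left(Q \right)} = Q + Q^{2}$ ($h{\left(Q \right)} = Q^{2} + Q = Q + Q^{2}$)
$a{\left(X,s \right)} = \left(-28 + X\right) \left(15 + s\right)$
$a{\left(h{\left(6 \right)},-27 \right)} \left(-1100\right) = \left(-420 - -756 + 15 \cdot 6 \left(1 + 6\right) + 6 \left(1 + 6\right) \left(-27\right)\right) \left(-1100\right) = \left(-420 + 756 + 15 \cdot 6 \cdot 7 + 6 \cdot 7 \left(-27\right)\right) \left(-1100\right) = \left(-420 + 756 + 15 \cdot 42 + 42 \left(-27\right)\right) \left(-1100\right) = \left(-420 + 756 + 630 - 1134\right) \left(-1100\right) = \left(-168\right) \left(-1100\right) = 184800$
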